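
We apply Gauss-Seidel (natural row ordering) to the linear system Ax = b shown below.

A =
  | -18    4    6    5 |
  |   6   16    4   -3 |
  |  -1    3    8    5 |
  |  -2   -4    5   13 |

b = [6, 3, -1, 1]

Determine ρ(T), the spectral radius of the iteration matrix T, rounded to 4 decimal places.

Diagonal D = diag(-18, 16, 8, 13); L, U strict lower/upper.
GS T = -(D+L)⁻¹U: row 0 first, T[0,3] = -(5)/(-18) = +0.2778; later rows by forward substitution.
  T[0,:] = [+0.0000 +0.2222 +0.3333 +0.2778]
  T[1,:] = [+0.0000 -0.0833 -0.3750 +0.0833]
  T[2,:] = [+0.0000 +0.0590 +0.1823 -0.6215]
  T[3,:] = [+0.0000 -0.0142 -0.1342 +0.3074]
moduli |λ_i(T)| = 0.5139, 0.1020, 0.1020, 0.0000.
spectral radius ρ = 0.5139; 0.5139 < 1 ⇒ converges.

0.5139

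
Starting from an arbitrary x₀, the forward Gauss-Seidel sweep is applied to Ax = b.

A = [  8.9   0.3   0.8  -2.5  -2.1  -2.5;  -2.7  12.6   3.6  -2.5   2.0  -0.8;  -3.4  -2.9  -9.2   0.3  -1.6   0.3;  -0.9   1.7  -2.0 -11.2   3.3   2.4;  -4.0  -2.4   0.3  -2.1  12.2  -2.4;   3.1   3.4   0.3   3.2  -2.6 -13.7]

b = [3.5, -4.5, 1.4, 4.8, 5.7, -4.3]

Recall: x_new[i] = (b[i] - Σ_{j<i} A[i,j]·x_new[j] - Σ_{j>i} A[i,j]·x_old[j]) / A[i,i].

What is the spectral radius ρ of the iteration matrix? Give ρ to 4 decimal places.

Write A = D+L+U with D = diag(8.9, 12.6, -9.2, -11.2, 12.2, -13.7).
T_GS = -(D+L)⁻¹U: row 0 first, T[0,5] = -(-2.5)/(8.9) = +0.2809; later rows by forward substitution.
  T[0,:] = [+0.0000 -0.0337 -0.0899 +0.2809 +0.2360 +0.2809]
  T[1,:] = [+0.0000 -0.0072 -0.3050 +0.2586 -0.1082 +0.1237]
  T[2,:] = [+0.0000 +0.0147 +0.1294 -0.1527 -0.2270 -0.1102]
  T[3,:] = [+0.0000 -0.0010 -0.0622 +0.0440 +0.2998 +0.2302]
  T[4,:] = [+0.0000 -0.0130 -0.1033 +0.1543 +0.1133 +0.3555]
  T[5,:] = [+0.0000 -0.0069 -0.0881 +0.1054 +0.0701 +0.0781]
|roots of det(T-λI)|: 0.5471, 0.1156, 0.1156, 0.0237, 0.0237, 0.0000.
ρ(T) = max|λ| = 0.5471; 0.5471 < 1 ⇒ converges.

0.5471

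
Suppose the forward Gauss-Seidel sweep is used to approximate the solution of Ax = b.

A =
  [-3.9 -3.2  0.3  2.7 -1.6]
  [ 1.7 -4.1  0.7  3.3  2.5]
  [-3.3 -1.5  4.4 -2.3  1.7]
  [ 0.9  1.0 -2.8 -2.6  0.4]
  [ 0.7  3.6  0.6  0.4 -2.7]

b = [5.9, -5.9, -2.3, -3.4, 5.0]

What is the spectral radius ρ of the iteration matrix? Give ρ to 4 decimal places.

1.6019

Split A = D + L + U, D = diag(-3.9, -4.1, 4.4, -2.6, -2.7).
GS T = -(D+L)⁻¹U: row 0 first, T[0,1] = -(-3.2)/(-3.9) = -0.8205; later rows by forward substitution.
  T[0,:] = [+0.0000  -0.8205  +0.0769  +0.6923  -0.4103]
  T[1,:] = [+0.0000  -0.3402  +0.2026  +1.0919  +0.4396]
  T[2,:] = [+0.0000  -0.7314  +0.1268  +1.4142  -0.5442]
  T[3,:] = [+0.0000  +0.3728  -0.0320  -0.8634  +0.7670]
  T[4,:] = [+0.0000  -0.7736  +0.3135  +1.8218  +0.4725]
eigenvalue magnitudes: 1.6019, 0.8400, 0.1703, 0.0127, 0.0000.
ρ(T) = max|λ| = 1.6019; 1.6019 > 1, so it fails to converge.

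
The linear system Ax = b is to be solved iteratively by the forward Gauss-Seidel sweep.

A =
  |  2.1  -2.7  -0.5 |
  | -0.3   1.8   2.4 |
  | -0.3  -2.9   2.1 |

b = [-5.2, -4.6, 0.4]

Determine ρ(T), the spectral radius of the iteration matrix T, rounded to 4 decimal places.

1.3578

Diagonal D = diag(2.1, 1.8, 2.1); L, U strict lower/upper.
Gauss-Seidel: T = -(D+L)⁻¹U, row 0 first, T[0,2] = -(-0.5)/(2.1) = +0.2381; later rows by forward substitution.
  T[0,:] = [+0.0000 +1.2857 +0.2381]
  T[1,:] = [+0.0000 +0.2143 -1.2937]
  T[2,:] = [+0.0000 +0.4796 -1.7525]
|λ(T)| sorted: 1.3578, 0.1804, 0.0000.
spectral radius ρ = 1.3578; 1.3578 > 1 ⇒ diverges.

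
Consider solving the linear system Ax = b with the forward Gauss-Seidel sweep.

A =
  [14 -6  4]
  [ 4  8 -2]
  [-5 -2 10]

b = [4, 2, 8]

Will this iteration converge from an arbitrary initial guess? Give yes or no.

Let D = diag(14, 8, 10); L, U the strict triangles.
T_GS = -(D+L)⁻¹U: row 0 first, T[0,2] = -(4)/(14) = -0.2857; later rows by forward substitution.
  T[0,:] = [+0.0000  +0.4286  -0.2857]
  T[1,:] = [+0.0000  -0.2143  +0.3929]
  T[2,:] = [+0.0000  +0.1714  -0.0643]
moduli |λ_i(T)| = 0.4094, 0.1308, 0.0000.
ρ(T) = max|λ| = 0.4094; 0.4094 < 1: convergent.

yes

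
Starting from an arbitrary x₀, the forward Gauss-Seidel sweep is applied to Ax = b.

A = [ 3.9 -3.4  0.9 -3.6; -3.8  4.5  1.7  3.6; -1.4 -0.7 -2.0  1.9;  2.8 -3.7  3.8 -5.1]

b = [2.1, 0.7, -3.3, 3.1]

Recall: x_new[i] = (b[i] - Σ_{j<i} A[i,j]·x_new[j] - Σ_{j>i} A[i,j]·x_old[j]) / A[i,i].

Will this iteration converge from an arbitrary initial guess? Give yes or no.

no

Let D = diag(3.9, 4.5, -2, -5.1); L, U the strict triangles.
Gauss-Seidel: T = -(D+L)⁻¹U, row 0 first, T[0,1] = -(-3.4)/(3.9) = +0.8718; later rows by forward substitution.
  T[0,:] = [+0.0000 +0.8718 -0.2308 +0.9231]
  T[1,:] = [+0.0000 +0.7362 -0.5726 -0.0205]
  T[2,:] = [+0.0000 -0.8679 +0.3620 +0.3110]
  T[3,:] = [+0.0000 -0.7021 +0.5585 +0.7534]
|roots of det(T-λI)|: 1.5038, 0.5540, 0.2062, 0.0000.
ρ = 1.5038; 1.5038 > 1 ⇒ diverges.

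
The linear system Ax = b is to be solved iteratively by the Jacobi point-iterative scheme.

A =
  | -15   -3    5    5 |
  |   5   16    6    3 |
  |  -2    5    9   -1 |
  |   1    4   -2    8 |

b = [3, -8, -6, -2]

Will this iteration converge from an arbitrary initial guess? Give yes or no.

yes

Write A = D+L+U with D = diag(-15, 16, 9, 8).
Jacobi: T = -D⁻¹(L+U), T[2,3] = -(-1)/(9) = +0.1111; T[2,2] = 0.
  T[0,:] = [+0.0000, -0.2000, +0.3333, +0.3333]
  T[1,:] = [-0.3125, +0.0000, -0.3750, -0.1875]
  T[2,:] = [+0.2222, -0.5556, +0.0000, +0.1111]
  T[3,:] = [-0.1250, -0.5000, +0.2500, +0.0000]
|eigenvalues of T|: 0.8304, 0.4013, 0.3042, 0.3042.
spectral radius ρ = 0.8304; 0.8304 < 1: convergent.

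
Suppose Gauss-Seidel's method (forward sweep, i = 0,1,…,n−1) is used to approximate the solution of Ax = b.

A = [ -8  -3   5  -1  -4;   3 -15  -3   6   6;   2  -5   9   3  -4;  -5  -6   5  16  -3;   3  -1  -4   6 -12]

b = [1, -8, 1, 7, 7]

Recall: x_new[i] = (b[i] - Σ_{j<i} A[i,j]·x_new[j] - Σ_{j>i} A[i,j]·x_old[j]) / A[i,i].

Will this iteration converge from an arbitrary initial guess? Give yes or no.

yes

Diagonal D = diag(-8, -15, 9, 16, -12); L, U strict lower/upper.
Gauss-Seidel: T = -(D+L)⁻¹U, row 0 first, T[0,4] = -(-4)/(-8) = -0.5000; later rows by forward substitution.
  T[0,:] = [+0.0000  -0.3750  +0.6250  -0.1250  -0.5000]
  T[1,:] = [+0.0000  -0.0750  -0.0750  +0.3750  +0.3000]
  T[2,:] = [+0.0000  +0.0417  -0.1806  -0.0972  +0.7222]
  T[3,:] = [+0.0000  -0.1583  +0.2236  +0.1319  -0.0819]
  T[4,:] = [+0.0000  -0.1806  +0.3345  +0.0359  -0.4317]
|roots of det(T-λI)|: 0.7011, 0.2061, 0.2061, 0.0393, 0.0000.
ρ(T) = max|λ| = 0.7011; 0.7011 < 1, so it converges for any x₀.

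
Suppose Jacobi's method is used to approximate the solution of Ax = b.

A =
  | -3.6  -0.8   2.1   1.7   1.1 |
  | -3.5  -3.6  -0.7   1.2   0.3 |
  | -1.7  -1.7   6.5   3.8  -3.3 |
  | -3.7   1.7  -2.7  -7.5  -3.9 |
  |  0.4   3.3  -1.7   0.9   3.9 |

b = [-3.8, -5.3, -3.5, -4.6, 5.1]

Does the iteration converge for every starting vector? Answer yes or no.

Let D = diag(-3.6, -3.6, 6.5, -7.5, 3.9); L, U the strict triangles.
T_J = -D⁻¹(L+U): T[1,0] = -(-3.5)/(-3.6) = -0.9722; T[1,1] = 0.
  T[0,:] = [+0.0000, -0.2222, +0.5833, +0.4722, +0.3056]
  T[1,:] = [-0.9722, +0.0000, -0.1944, +0.3333, +0.0833]
  T[2,:] = [+0.2615, +0.2615, +0.0000, -0.5846, +0.5077]
  T[3,:] = [-0.4933, +0.2267, -0.3600, +0.0000, -0.5200]
  T[4,:] = [-0.1026, -0.8462, +0.4359, -0.2308, +0.0000]
moduli |λ_i(T)| = 1.1754, 0.7261, 0.7261, 0.4693, 0.4693.
ρ = 1.1754; 1.1754 > 1, so it fails to converge.

no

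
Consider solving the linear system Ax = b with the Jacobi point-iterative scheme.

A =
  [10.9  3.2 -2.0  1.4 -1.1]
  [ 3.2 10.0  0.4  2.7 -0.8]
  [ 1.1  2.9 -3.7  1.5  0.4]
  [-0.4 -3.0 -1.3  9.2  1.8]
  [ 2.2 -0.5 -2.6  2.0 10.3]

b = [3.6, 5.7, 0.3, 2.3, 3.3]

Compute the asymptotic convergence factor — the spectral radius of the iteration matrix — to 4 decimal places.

0.5371

A = D + L + U where D = diag(10.9, 10, -3.7, 9.2, 10.3).
Jacobi: T = -D⁻¹(L+U), T[4,0] = -(2.2)/(10.3) = -0.2136; T[4,4] = 0.
  T[0,:] = [+0.0000, -0.2936, +0.1835, -0.1284, +0.1009]
  T[1,:] = [-0.3200, +0.0000, -0.0400, -0.2700, +0.0800]
  T[2,:] = [+0.2973, +0.7838, +0.0000, +0.4054, +0.1081]
  T[3,:] = [+0.0435, +0.3261, +0.1413, +0.0000, -0.1957]
  T[4,:] = [-0.2136, +0.0485, +0.2524, -0.1942, +0.0000]
|roots of det(T-λI)|: 0.5371, 0.3751, 0.3751, 0.1705, 0.1705.
ρ = 0.5371; 0.5371 < 1, so it converges for any x₀.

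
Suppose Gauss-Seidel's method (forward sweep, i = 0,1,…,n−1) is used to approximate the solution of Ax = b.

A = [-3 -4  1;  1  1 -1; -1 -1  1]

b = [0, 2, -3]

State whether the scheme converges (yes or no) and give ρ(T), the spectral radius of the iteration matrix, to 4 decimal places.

Split A = D + L + U, D = diag(-3, 1, 1).
Gauss-Seidel: T = -(D+L)⁻¹U, row 0 first, T[0,1] = -(-4)/(-3) = -1.3333; later rows by forward substitution.
  T[0,:] = [+0.0000, -1.3333, +0.3333]
  T[1,:] = [+0.0000, +1.3333, +0.6667]
  T[2,:] = [+0.0000, +0.0000, +1.0000]
|eigenvalues of T|: 1.3333, 1.0000, 0.0000.
spectral radius ρ = 1.3333; 1.3333 > 1 ⇒ diverges.

no, ρ = 1.3333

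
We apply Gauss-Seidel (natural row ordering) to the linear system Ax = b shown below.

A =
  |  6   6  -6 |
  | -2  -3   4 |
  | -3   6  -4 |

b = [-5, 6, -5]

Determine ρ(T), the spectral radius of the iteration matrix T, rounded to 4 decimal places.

1.5584

Diagonal D = diag(6, -3, -4); L, U strict lower/upper.
GS T = -(D+L)⁻¹U: row 0 first, T[0,2] = -(-6)/(6) = +1.0000; later rows by forward substitution.
  T[0,:] = [+0.0000 -1.0000 +1.0000]
  T[1,:] = [+0.0000 +0.6667 +0.6667]
  T[2,:] = [+0.0000 +1.7500 +0.2500]
moduli |λ_i(T)| = 1.5584, 0.6417, 0.0000.
spectral radius ρ = 1.5584; 1.5584 > 1 ⇒ diverges.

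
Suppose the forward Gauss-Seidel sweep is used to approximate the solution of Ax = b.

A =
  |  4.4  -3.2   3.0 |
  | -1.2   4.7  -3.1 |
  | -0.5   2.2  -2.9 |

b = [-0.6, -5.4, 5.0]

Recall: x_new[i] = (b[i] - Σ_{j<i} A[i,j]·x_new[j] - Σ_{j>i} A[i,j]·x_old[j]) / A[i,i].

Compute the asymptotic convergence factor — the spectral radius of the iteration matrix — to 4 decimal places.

0.5091

Write A = D+L+U with D = diag(4.4, 4.7, -2.9).
T_GS = -(D+L)⁻¹U: row 0 first, T[0,1] = -(-3.2)/(4.4) = +0.7273; later rows by forward substitution.
  T[0,:] = [+0.0000  +0.7273  -0.6818]
  T[1,:] = [+0.0000  +0.1857  +0.4855]
  T[2,:] = [+0.0000  +0.0155  +0.4859]
|roots of det(T-λI)|: 0.5091, 0.1625, 0.0000.
ρ = 0.5091; 0.5091 < 1 ⇒ converges.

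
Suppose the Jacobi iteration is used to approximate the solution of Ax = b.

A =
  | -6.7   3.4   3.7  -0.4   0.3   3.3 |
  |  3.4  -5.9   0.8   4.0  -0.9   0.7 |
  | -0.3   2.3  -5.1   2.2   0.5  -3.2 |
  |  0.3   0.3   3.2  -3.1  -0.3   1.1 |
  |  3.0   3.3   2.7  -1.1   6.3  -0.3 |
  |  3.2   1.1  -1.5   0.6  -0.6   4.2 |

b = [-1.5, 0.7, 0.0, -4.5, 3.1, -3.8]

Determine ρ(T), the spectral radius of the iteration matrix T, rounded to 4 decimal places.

Split A = D + L + U, D = diag(-6.7, -5.9, -5.1, -3.1, 6.3, 4.2).
T_J = -D⁻¹(L+U): T[2,1] = -(2.3)/(-5.1) = +0.4510; T[2,2] = 0.
  T[0,:] = [+0.0000  +0.5075  +0.5522  -0.0597  +0.0448  +0.4925]
  T[1,:] = [+0.5763  +0.0000  +0.1356  +0.6780  -0.1525  +0.1186]
  T[2,:] = [-0.0588  +0.4510  +0.0000  +0.4314  +0.0980  -0.6275]
  T[3,:] = [+0.0968  +0.0968  +1.0323  +0.0000  -0.0968  +0.3548]
  T[4,:] = [-0.4762  -0.5238  -0.4286  +0.1746  +0.0000  +0.0476]
  T[5,:] = [-0.7619  -0.2619  +0.3571  -0.1429  +0.1429  +0.0000]
|eigenvalues of T|: 1.1354, 0.8652, 0.8652, 0.5618, 0.5618, 0.0821.
spectral radius ρ = 1.1354; 1.1354 > 1, so it fails to converge.

1.1354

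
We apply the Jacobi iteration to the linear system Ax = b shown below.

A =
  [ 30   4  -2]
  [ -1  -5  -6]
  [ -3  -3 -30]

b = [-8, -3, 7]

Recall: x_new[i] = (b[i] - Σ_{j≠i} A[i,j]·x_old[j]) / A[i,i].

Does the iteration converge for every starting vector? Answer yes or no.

yes

Let D = diag(30, -5, -30); L, U the strict triangles.
T_J = -D⁻¹(L+U): T[1,2] = -(-6)/(-5) = -1.2000; T[1,1] = 0.
  T[0,:] = [+0.0000 -0.1333 +0.0667]
  T[1,:] = [-0.2000 +0.0000 -1.2000]
  T[2,:] = [-0.1000 -0.1000 +0.0000]
moduli |λ_i(T)| = 0.4184, 0.3025, 0.1159.
ρ(T) = max|λ| = 0.4184; 0.4184 < 1: convergent.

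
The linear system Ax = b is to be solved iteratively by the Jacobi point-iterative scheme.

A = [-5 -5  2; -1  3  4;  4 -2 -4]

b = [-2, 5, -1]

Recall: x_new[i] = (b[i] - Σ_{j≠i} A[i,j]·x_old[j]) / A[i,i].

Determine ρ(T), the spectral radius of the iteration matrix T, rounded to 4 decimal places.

1.3053

Diagonal D = diag(-5, 3, -4); L, U strict lower/upper.
T_J = -D⁻¹(L+U): T[2,1] = -(-2)/(-4) = -0.5000; T[2,2] = 0.
  T[0,:] = [+0.0000  -1.0000  +0.4000]
  T[1,:] = [+0.3333  +0.0000  -1.3333]
  T[2,:] = [+1.0000  -0.5000  +0.0000]
|λ(T)| sorted: 1.3053, 0.9851, 0.9851.
ρ = 1.3053; 1.3053 > 1, so it fails to converge.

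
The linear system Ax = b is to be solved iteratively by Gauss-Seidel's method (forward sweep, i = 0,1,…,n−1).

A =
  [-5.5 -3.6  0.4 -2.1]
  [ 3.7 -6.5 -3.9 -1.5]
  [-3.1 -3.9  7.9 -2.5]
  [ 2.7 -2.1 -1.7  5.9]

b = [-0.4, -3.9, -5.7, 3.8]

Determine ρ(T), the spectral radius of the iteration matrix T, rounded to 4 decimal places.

0.8705

Split A = D + L + U, D = diag(-5.5, -6.5, 7.9, 5.9).
T_GS = -(D+L)⁻¹U: row 0 first, T[0,2] = -(0.4)/(-5.5) = +0.0727; later rows by forward substitution.
  T[0,:] = [+0.0000  -0.6545  +0.0727  -0.3818]
  T[1,:] = [+0.0000  -0.3726  -0.5586  -0.4481]
  T[2,:] = [+0.0000  -0.4408  -0.2472  -0.0546]
  T[3,:] = [+0.0000  +0.0399  -0.3033  -0.0005]
|λ(T)| sorted: 0.8705, 0.2556, 0.2556, 0.0000.
ρ(T) = max|λ| = 0.8705; 0.8705 < 1 ⇒ converges.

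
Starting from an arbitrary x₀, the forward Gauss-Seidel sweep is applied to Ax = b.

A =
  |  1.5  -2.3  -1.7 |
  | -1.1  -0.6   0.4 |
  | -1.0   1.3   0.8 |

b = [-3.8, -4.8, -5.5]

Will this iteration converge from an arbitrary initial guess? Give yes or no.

Split A = D + L + U, D = diag(1.5, -0.6, 0.8).
GS T = -(D+L)⁻¹U: row 0 first, T[0,2] = -(-1.7)/(1.5) = +1.1333; later rows by forward substitution.
  T[0,:] = [+0.0000 +1.5333 +1.1333]
  T[1,:] = [+0.0000 -2.8111 -1.4111]
  T[2,:] = [+0.0000 +6.4847 +3.7097]
|roots of det(T-λI)|: 1.6657, 0.7671, 0.0000.
ρ(T) = max|λ| = 1.6657; 1.6657 > 1 ⇒ diverges.

no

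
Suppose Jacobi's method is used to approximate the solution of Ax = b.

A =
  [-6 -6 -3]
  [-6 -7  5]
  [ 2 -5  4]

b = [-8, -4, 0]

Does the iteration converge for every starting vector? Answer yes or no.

no

Diagonal D = diag(-6, -7, 4); L, U strict lower/upper.
Jacobi T = -D⁻¹(L+U): T[2,0] = -(2)/(4) = -0.5000; T[2,2] = 0.
  T[0,:] = [+0.0000, -1.0000, -0.5000]
  T[1,:] = [-0.8571, +0.0000, +0.7143]
  T[2,:] = [-0.5000, +1.2500, +0.0000]
|roots of det(T-λI)|: 1.5994, 1.0849, 0.5145.
ρ = 1.5994; 1.5994 > 1 ⇒ diverges.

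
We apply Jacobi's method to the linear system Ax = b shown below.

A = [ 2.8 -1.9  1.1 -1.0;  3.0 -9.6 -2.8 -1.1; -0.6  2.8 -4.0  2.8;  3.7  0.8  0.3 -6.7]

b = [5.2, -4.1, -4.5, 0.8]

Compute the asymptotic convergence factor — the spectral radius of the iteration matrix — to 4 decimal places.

A = D + L + U where D = diag(2.8, -9.6, -4, -6.7).
Jacobi: T = -D⁻¹(L+U), T[3,2] = -(0.3)/(-6.7) = +0.0448; T[3,3] = 0.
  T[0,:] = [+0.0000 +0.6786 -0.3929 +0.3571]
  T[1,:] = [+0.3125 +0.0000 -0.2917 -0.1146]
  T[2,:] = [-0.1500 +0.7000 +0.0000 +0.7000]
  T[3,:] = [+0.5522 +0.1194 +0.0448 +0.0000]
|eigenvalues of T|: 0.7635, 0.6215, 0.6215, 0.0985.
spectral radius ρ = 0.7635; 0.7635 < 1: convergent.

0.7635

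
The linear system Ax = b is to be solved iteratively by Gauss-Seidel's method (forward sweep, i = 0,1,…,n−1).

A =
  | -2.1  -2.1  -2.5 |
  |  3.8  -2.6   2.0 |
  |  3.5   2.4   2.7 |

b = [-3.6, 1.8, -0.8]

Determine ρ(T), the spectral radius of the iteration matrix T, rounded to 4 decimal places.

1.5769

Split A = D + L + U, D = diag(-2.1, -2.6, 2.7).
GS T = -(D+L)⁻¹U: row 0 first, T[0,1] = -(-2.1)/(-2.1) = -1.0000; later rows by forward substitution.
  T[0,:] = [+0.0000, -1.0000, -1.1905]
  T[1,:] = [+0.0000, -1.4615, -0.9707]
  T[2,:] = [+0.0000, +2.5954, +2.4061]
|eigenvalues of T|: 1.5769, 0.6324, 0.0000.
ρ(T) = max|λ| = 1.5769; 1.5769 > 1, so it fails to converge.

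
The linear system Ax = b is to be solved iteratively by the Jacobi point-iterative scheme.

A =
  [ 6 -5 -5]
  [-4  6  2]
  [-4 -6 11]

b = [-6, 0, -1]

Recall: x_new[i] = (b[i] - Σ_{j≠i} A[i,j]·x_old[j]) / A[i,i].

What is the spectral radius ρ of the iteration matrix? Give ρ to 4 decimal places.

0.9438

Diagonal D = diag(6, 6, 11); L, U strict lower/upper.
T_J = -D⁻¹(L+U): T[0,1] = -(-5)/(6) = +0.8333; T[0,0] = 0.
  T[0,:] = [+0.0000 +0.8333 +0.8333]
  T[1,:] = [+0.6667 +0.0000 -0.3333]
  T[2,:] = [+0.3636 +0.5455 +0.0000]
moduli |λ_i(T)| = 0.9438, 0.5650, 0.3789.
spectral radius ρ = 0.9438; 0.9438 < 1, so it converges for any x₀.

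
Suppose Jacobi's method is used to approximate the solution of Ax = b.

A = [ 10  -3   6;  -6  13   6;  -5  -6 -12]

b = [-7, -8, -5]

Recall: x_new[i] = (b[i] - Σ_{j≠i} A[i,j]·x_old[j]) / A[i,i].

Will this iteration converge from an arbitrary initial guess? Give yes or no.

yes

A = D + L + U where D = diag(10, 13, -12).
Jacobi T = -D⁻¹(L+U): T[1,0] = -(-6)/(13) = +0.4615; T[1,1] = 0.
  T[0,:] = [+0.0000 +0.3000 -0.6000]
  T[1,:] = [+0.4615 +0.0000 -0.4615]
  T[2,:] = [-0.4167 -0.5000 +0.0000]
eigenvalue magnitudes: 0.9132, 0.4635, 0.4635.
ρ = 0.9132; 0.9132 < 1 ⇒ converges.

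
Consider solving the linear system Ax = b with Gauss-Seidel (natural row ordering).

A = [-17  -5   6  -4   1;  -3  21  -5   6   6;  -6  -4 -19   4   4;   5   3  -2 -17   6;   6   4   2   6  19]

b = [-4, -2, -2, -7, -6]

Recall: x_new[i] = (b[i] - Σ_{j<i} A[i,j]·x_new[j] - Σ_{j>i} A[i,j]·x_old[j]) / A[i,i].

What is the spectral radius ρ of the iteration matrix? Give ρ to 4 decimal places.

0.5476

A = D + L + U where D = diag(-17, 21, -19, -17, 19).
GS T = -(D+L)⁻¹U: row 0 first, T[0,1] = -(-5)/(-17) = -0.2941; later rows by forward substitution.
  T[0,:] = [+0.0000, -0.2941, +0.3529, -0.2353, +0.0588]
  T[1,:] = [+0.0000, -0.0420, +0.2885, -0.3193, -0.2773]
  T[2,:] = [+0.0000, +0.1017, -0.1722, +0.3521, +0.2503]
  T[3,:] = [+0.0000, -0.1059, +0.1750, -0.1670, +0.2919]
  T[4,:] = [+0.0000, +0.1245, -0.2093, +0.1572, -0.0787]
|roots of det(T-λI)|: 0.5476, 0.1919, 0.1919, 0.0815, 0.0000.
spectral radius ρ = 0.5476; 0.5476 < 1, so it converges for any x₀.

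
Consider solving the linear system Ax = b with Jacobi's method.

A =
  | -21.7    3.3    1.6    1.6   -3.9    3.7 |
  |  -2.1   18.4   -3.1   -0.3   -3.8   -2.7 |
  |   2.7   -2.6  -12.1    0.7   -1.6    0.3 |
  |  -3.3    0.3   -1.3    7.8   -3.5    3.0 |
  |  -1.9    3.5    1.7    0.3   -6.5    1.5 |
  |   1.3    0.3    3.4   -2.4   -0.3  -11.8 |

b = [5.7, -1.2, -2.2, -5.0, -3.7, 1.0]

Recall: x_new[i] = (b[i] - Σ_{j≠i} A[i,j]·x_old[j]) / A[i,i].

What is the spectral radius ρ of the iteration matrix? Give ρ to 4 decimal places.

0.6058

Diagonal D = diag(-21.7, 18.4, -12.1, 7.8, -6.5, -11.8); L, U strict lower/upper.
Jacobi: T = -D⁻¹(L+U), T[2,3] = -(0.7)/(-12.1) = +0.0579; T[2,2] = 0.
  T[0,:] = [+0.0000, +0.1521, +0.0737, +0.0737, -0.1797, +0.1705]
  T[1,:] = [+0.1141, +0.0000, +0.1685, +0.0163, +0.2065, +0.1467]
  T[2,:] = [+0.2231, -0.2149, +0.0000, +0.0579, -0.1322, +0.0248]
  T[3,:] = [+0.4231, -0.0385, +0.1667, +0.0000, +0.4487, -0.3846]
  T[4,:] = [-0.2923, +0.5385, +0.2615, +0.0462, +0.0000, +0.2308]
  T[5,:] = [+0.1102, +0.0254, +0.2881, -0.2034, -0.0254, +0.0000]
eigenvalue magnitudes: 0.6058, 0.3985, 0.3985, 0.3056, 0.2484, 0.0529.
spectral radius ρ = 0.6058; 0.6058 < 1 ⇒ converges.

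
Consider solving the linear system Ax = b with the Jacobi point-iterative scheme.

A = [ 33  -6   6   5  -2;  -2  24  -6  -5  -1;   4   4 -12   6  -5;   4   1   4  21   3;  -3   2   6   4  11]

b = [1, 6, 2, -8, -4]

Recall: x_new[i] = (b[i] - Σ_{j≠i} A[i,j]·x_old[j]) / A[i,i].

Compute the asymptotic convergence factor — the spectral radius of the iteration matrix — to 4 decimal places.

0.5693

Write A = D+L+U with D = diag(33, 24, -12, 21, 11).
Jacobi T = -D⁻¹(L+U): T[4,1] = -(2)/(11) = -0.1818; T[4,4] = 0.
  T[0,:] = [+0.0000  +0.1818  -0.1818  -0.1515  +0.0606]
  T[1,:] = [+0.0833  +0.0000  +0.2500  +0.2083  +0.0417]
  T[2,:] = [+0.3333  +0.3333  +0.0000  +0.5000  -0.4167]
  T[3,:] = [-0.1905  -0.0476  -0.1905  +0.0000  -0.1429]
  T[4,:] = [+0.2727  -0.1818  -0.5455  -0.3636  +0.0000]
|roots of det(T-λI)|: 0.5693, 0.4318, 0.4318, 0.1454, 0.1454.
ρ(T) = max|λ| = 0.5693; 0.5693 < 1, so it converges for any x₀.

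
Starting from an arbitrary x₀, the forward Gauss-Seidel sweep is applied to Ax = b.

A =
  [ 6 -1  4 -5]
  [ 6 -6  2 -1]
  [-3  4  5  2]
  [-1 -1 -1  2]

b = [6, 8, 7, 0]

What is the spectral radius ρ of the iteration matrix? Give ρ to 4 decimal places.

0.9387

Split A = D + L + U, D = diag(6, -6, 5, 2).
Gauss-Seidel: T = -(D+L)⁻¹U, row 0 first, T[0,3] = -(-5)/(6) = +0.8333; later rows by forward substitution.
  T[0,:] = [+0.0000 +0.1667 -0.6667 +0.8333]
  T[1,:] = [+0.0000 +0.1667 -0.3333 +0.6667]
  T[2,:] = [+0.0000 -0.0333 -0.1333 -0.4333]
  T[3,:] = [+0.0000 +0.1500 -0.5667 +0.5333]
|eigenvalues of T|: 0.9387, 0.4015, 0.0295, 0.0000.
ρ = 0.9387; 0.9387 < 1, so it converges for any x₀.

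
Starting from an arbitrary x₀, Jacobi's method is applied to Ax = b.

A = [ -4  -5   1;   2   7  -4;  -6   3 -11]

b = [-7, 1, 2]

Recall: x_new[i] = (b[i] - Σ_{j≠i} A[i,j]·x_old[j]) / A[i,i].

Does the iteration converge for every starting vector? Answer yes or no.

Split A = D + L + U, D = diag(-4, 7, -11).
Jacobi: T = -D⁻¹(L+U), T[2,0] = -(-6)/(-11) = -0.5455; T[2,2] = 0.
  T[0,:] = [+0.0000  -1.2500  +0.2500]
  T[1,:] = [-0.2857  +0.0000  +0.5714]
  T[2,:] = [-0.5455  +0.2727  +0.0000]
|λ(T)| sorted: 0.8902, 0.6448, 0.6448.
ρ = 0.8902; 0.8902 < 1: convergent.

yes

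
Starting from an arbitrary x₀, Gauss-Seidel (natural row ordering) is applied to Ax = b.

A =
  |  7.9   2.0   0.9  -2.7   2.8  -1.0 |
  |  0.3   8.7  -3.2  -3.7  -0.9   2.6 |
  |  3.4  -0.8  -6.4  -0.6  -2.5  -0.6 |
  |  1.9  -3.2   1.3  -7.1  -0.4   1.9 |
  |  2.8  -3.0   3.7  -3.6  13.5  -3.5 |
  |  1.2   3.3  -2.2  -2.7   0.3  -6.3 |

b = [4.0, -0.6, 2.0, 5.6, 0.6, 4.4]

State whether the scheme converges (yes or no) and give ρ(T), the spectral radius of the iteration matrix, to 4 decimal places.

Diagonal D = diag(7.9, 8.7, -6.4, -7.1, 13.5, -6.3); L, U strict lower/upper.
Gauss-Seidel: T = -(D+L)⁻¹U, row 0 first, T[0,1] = -(2)/(7.9) = -0.2532; later rows by forward substitution.
  T[0,:] = [+0.0000, -0.2532, -0.1139, +0.3418, -0.3544, +0.1266]
  T[1,:] = [+0.0000, +0.0087, +0.3717, +0.4135, +0.1157, -0.3032]
  T[2,:] = [+0.0000, -0.1356, -0.1070, +0.0361, -0.5934, +0.0114]
  T[3,:] = [+0.0000, -0.0965, -0.2176, -0.0883, -0.3120, +0.4402]
  T[4,:] = [+0.0000, +0.0659, +0.0775, -0.0124, +0.1787, +0.2799]
  T[5,:] = [+0.0000, +0.0482, +0.3073, +0.3063, +0.3425, -0.3140]
|roots of det(T-λI)|: 0.6916, 0.3357, 0.3357, 0.1431, 0.0022, 0.0000.
ρ = 0.6916; 0.6916 < 1, so it converges for any x₀.

yes, ρ = 0.6916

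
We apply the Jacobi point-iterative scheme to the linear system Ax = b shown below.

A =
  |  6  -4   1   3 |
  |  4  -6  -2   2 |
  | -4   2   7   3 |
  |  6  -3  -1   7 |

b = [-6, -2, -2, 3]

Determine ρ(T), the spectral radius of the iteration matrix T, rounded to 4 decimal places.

1.1688

Let D = diag(6, -6, 7, 7); L, U the strict triangles.
Jacobi T = -D⁻¹(L+U): T[3,1] = -(-3)/(7) = +0.4286; T[3,3] = 0.
  T[0,:] = [+0.0000, +0.6667, -0.1667, -0.5000]
  T[1,:] = [+0.6667, +0.0000, -0.3333, +0.3333]
  T[2,:] = [+0.5714, -0.2857, +0.0000, -0.4286]
  T[3,:] = [-0.8571, +0.4286, +0.1429, +0.0000]
|roots of det(T-λI)|: 1.1688, 0.6458, 0.6458, 0.0047.
spectral radius ρ = 1.1688; 1.1688 > 1: divergent.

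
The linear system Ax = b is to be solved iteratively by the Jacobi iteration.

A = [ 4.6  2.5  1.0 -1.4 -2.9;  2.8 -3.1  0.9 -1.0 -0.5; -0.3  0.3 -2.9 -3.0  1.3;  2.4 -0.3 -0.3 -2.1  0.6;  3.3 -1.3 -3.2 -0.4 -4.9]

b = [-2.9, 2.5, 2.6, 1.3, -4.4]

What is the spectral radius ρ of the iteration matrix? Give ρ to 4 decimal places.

1.1672

Write A = D+L+U with D = diag(4.6, -3.1, -2.9, -2.1, -4.9).
T_J = -D⁻¹(L+U): T[2,4] = -(1.3)/(-2.9) = +0.4483; T[2,2] = 0.
  T[0,:] = [+0.0000, -0.5435, -0.2174, +0.3043, +0.6304]
  T[1,:] = [+0.9032, +0.0000, +0.2903, -0.3226, -0.1613]
  T[2,:] = [-0.1034, +0.1034, +0.0000, -1.0345, +0.4483]
  T[3,:] = [+1.1429, -0.1429, -0.1429, +0.0000, +0.2857]
  T[4,:] = [+0.6735, -0.2653, -0.6531, -0.0816, +0.0000]
eigenvalue magnitudes: 1.1672, 0.8256, 0.8256, 0.5400, 0.5400.
ρ = 1.1672; 1.1672 > 1: divergent.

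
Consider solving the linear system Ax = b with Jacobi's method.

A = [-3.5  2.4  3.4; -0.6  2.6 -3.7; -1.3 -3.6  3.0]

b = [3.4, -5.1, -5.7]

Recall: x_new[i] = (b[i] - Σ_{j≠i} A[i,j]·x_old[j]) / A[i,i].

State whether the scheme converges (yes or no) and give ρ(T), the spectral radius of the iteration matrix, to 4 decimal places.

no, ρ = 1.6454

Diagonal D = diag(-3.5, 2.6, 3); L, U strict lower/upper.
Jacobi T = -D⁻¹(L+U): T[2,0] = -(-1.3)/(3) = +0.4333; T[2,2] = 0.
  T[0,:] = [+0.0000, +0.6857, +0.9714]
  T[1,:] = [+0.2308, +0.0000, +1.4231]
  T[2,:] = [+0.4333, +1.2000, +0.0000]
|λ(T)| sorted: 1.6454, 1.3290, 0.3164.
spectral radius ρ = 1.6454; 1.6454 > 1, so it fails to converge.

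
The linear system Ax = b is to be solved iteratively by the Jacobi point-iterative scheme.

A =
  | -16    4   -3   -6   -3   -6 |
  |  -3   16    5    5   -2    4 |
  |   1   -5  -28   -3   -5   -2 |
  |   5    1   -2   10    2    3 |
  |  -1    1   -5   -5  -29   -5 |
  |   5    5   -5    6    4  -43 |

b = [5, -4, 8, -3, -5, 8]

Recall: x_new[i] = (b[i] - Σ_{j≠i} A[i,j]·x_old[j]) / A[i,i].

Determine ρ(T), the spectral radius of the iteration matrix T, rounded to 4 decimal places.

A = D + L + U where D = diag(-16, 16, -28, 10, -29, -43).
Jacobi T = -D⁻¹(L+U): T[4,0] = -(-1)/(-29) = -0.0345; T[4,4] = 0.
  T[0,:] = [+0.0000 +0.2500 -0.1875 -0.3750 -0.1875 -0.3750]
  T[1,:] = [+0.1875 +0.0000 -0.3125 -0.3125 +0.1250 -0.2500]
  T[2,:] = [+0.0357 -0.1786 +0.0000 -0.1071 -0.1786 -0.0714]
  T[3,:] = [-0.5000 -0.1000 +0.2000 +0.0000 -0.2000 -0.3000]
  T[4,:] = [-0.0345 +0.0345 -0.1724 -0.1724 +0.0000 -0.1724]
  T[5,:] = [+0.1163 +0.1163 -0.1163 +0.1395 +0.0930 +0.0000]
|λ(T)| sorted: 0.6092, 0.2519, 0.2519, 0.2365, 0.1962, 0.1763.
ρ = 0.6092; 0.6092 < 1: convergent.

0.6092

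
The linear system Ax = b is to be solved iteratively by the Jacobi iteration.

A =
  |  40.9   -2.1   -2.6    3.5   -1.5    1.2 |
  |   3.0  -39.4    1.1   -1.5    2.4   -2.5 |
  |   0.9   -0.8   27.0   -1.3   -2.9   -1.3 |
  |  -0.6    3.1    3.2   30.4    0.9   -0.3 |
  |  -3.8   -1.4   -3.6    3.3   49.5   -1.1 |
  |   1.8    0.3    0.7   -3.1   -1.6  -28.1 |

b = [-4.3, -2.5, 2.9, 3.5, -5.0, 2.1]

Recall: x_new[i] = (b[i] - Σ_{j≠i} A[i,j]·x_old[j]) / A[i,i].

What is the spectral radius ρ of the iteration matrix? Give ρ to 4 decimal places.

0.1825

Let D = diag(40.9, -39.4, 27, 30.4, 49.5, -28.1); L, U the strict triangles.
Jacobi T = -D⁻¹(L+U): T[2,5] = -(-1.3)/(27) = +0.0481; T[2,2] = 0.
  T[0,:] = [+0.0000  +0.0513  +0.0636  -0.0856  +0.0367  -0.0293]
  T[1,:] = [+0.0761  +0.0000  +0.0279  -0.0381  +0.0609  -0.0635]
  T[2,:] = [-0.0333  +0.0296  +0.0000  +0.0481  +0.1074  +0.0481]
  T[3,:] = [+0.0197  -0.1020  -0.1053  +0.0000  -0.0296  +0.0099]
  T[4,:] = [+0.0768  +0.0283  +0.0727  -0.0667  +0.0000  +0.0222]
  T[5,:] = [+0.0641  +0.0107  +0.0249  -0.1103  -0.0569  +0.0000]
|eigenvalues of T|: 0.1825, 0.1074, 0.1074, 0.0695, 0.0459, 0.0459.
spectral radius ρ = 0.1825; 0.1825 < 1, so it converges for any x₀.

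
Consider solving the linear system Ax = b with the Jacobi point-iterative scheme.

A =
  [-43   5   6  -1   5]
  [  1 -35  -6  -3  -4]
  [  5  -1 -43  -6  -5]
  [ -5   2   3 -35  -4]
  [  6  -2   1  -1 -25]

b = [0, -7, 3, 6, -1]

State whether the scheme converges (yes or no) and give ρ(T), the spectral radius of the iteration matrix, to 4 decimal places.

yes, ρ = 0.2811

Diagonal D = diag(-43, -35, -43, -35, -25); L, U strict lower/upper.
Jacobi T = -D⁻¹(L+U): T[0,4] = -(5)/(-43) = +0.1163; T[0,0] = 0.
  T[0,:] = [+0.0000 +0.1163 +0.1395 -0.0233 +0.1163]
  T[1,:] = [+0.0286 +0.0000 -0.1714 -0.0857 -0.1143]
  T[2,:] = [+0.1163 -0.0233 +0.0000 -0.1395 -0.1163]
  T[3,:] = [-0.1429 +0.0571 +0.0857 +0.0000 -0.1143]
  T[4,:] = [+0.2400 -0.0800 +0.0400 -0.0400 +0.0000]
|λ(T)| sorted: 0.2811, 0.2288, 0.1413, 0.1413, 0.0502.
ρ = 0.2811; 0.2811 < 1: convergent.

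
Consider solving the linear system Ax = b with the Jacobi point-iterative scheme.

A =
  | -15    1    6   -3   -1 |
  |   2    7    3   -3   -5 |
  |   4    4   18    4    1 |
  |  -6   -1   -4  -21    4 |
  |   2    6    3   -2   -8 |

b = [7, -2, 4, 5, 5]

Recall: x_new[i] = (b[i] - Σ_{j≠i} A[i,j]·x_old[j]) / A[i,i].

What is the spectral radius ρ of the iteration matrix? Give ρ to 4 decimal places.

0.7799

Diagonal D = diag(-15, 7, 18, -21, -8); L, U strict lower/upper.
T_J = -D⁻¹(L+U): T[2,0] = -(4)/(18) = -0.2222; T[2,2] = 0.
  T[0,:] = [+0.0000 +0.0667 +0.4000 -0.2000 -0.0667]
  T[1,:] = [-0.2857 +0.0000 -0.4286 +0.4286 +0.7143]
  T[2,:] = [-0.2222 -0.2222 +0.0000 -0.2222 -0.0556]
  T[3,:] = [-0.2857 -0.0476 -0.1905 +0.0000 +0.1905]
  T[4,:] = [+0.2500 +0.7500 +0.3750 -0.2500 +0.0000]
|roots of det(T-λI)|: 0.7799, 0.6542, 0.2249, 0.2249, 0.1506.
ρ = 0.7799; 0.7799 < 1, so it converges for any x₀.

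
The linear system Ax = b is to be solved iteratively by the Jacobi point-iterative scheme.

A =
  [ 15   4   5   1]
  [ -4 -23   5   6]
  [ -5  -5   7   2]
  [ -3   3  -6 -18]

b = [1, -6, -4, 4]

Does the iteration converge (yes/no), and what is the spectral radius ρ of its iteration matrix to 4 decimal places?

yes, ρ = 0.5422

Let D = diag(15, -23, 7, -18); L, U the strict triangles.
Jacobi T = -D⁻¹(L+U): T[2,1] = -(-5)/(7) = +0.7143; T[2,2] = 0.
  T[0,:] = [+0.0000  -0.2667  -0.3333  -0.0667]
  T[1,:] = [-0.1739  +0.0000  +0.2174  +0.2609]
  T[2,:] = [+0.7143  +0.7143  +0.0000  -0.2857]
  T[3,:] = [-0.1667  +0.1667  -0.3333  +0.0000]
|λ(T)| sorted: 0.5422, 0.3458, 0.3356, 0.3356.
spectral radius ρ = 0.5422; 0.5422 < 1, so it converges for any x₀.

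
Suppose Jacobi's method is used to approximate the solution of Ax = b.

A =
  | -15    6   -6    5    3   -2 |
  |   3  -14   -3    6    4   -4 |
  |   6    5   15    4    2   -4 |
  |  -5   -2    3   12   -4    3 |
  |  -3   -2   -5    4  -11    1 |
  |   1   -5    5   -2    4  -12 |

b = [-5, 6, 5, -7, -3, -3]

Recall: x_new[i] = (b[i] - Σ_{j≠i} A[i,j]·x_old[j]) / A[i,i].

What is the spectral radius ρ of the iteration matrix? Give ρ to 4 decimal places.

1.1765

Let D = diag(-15, -14, 15, 12, -11, -12); L, U the strict triangles.
T_J = -D⁻¹(L+U): T[1,3] = -(6)/(-14) = +0.4286; T[1,1] = 0.
  T[0,:] = [+0.0000  +0.4000  -0.4000  +0.3333  +0.2000  -0.1333]
  T[1,:] = [+0.2143  +0.0000  -0.2143  +0.4286  +0.2857  -0.2857]
  T[2,:] = [-0.4000  -0.3333  +0.0000  -0.2667  -0.1333  +0.2667]
  T[3,:] = [+0.4167  +0.1667  -0.2500  +0.0000  +0.3333  -0.2500]
  T[4,:] = [-0.2727  -0.1818  -0.4545  +0.3636  +0.0000  +0.0909]
  T[5,:] = [+0.0833  -0.4167  +0.4167  -0.1667  +0.3333  +0.0000]
eigenvalue magnitudes: 1.1765, 0.6609, 0.3266, 0.2609, 0.2609, 0.1419.
ρ(T) = max|λ| = 1.1765; 1.1765 > 1 ⇒ diverges.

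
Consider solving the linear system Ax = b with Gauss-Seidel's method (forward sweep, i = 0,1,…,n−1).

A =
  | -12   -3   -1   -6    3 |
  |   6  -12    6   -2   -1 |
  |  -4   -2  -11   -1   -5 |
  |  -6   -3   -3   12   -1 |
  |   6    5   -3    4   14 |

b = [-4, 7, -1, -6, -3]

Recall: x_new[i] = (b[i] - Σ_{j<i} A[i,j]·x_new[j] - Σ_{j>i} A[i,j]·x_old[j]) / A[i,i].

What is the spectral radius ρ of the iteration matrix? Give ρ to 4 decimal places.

Diagonal D = diag(-12, -12, -11, 12, 14); L, U strict lower/upper.
T_GS = -(D+L)⁻¹U: row 0 first, T[0,1] = -(-3)/(-12) = -0.2500; later rows by forward substitution.
  T[0,:] = [+0.0000, -0.2500, -0.0833, -0.5000, +0.2500]
  T[1,:] = [+0.0000, -0.1250, +0.4583, -0.4167, +0.0417]
  T[2,:] = [+0.0000, +0.1136, -0.0530, +0.1667, -0.5530]
  T[3,:] = [+0.0000, -0.1278, +0.0597, -0.3125, +0.0805]
  T[4,:] = [+0.0000, +0.2127, -0.1564, +0.4881, -0.2635]
|roots of det(T-λI)|: 0.8435, 0.1407, 0.1407, 0.0243, 0.0000.
spectral radius ρ = 0.8435; 0.8435 < 1 ⇒ converges.

0.8435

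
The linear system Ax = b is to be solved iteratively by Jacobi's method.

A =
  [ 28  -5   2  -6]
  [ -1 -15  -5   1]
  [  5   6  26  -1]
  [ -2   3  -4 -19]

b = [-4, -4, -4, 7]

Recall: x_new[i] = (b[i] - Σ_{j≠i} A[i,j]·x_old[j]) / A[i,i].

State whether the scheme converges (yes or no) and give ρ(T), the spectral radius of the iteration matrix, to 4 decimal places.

A = D + L + U where D = diag(28, -15, 26, -19).
Jacobi T = -D⁻¹(L+U): T[0,1] = -(-5)/(28) = +0.1786; T[0,0] = 0.
  T[0,:] = [+0.0000 +0.1786 -0.0714 +0.2143]
  T[1,:] = [-0.0667 +0.0000 -0.3333 +0.0667]
  T[2,:] = [-0.1923 -0.2308 +0.0000 +0.0385]
  T[3,:] = [-0.1053 +0.1579 -0.2105 +0.0000]
eigenvalue magnitudes: 0.3641, 0.2298, 0.2076, 0.2076.
ρ(T) = max|λ| = 0.3641; 0.3641 < 1: convergent.

yes, ρ = 0.3641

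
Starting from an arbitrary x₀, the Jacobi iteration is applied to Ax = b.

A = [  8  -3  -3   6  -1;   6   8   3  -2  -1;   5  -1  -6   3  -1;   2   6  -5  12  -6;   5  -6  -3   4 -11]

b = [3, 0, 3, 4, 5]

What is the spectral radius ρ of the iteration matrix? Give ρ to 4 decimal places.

Diagonal D = diag(8, 8, -6, 12, -11); L, U strict lower/upper.
Jacobi T = -D⁻¹(L+U): T[3,2] = -(-5)/(12) = +0.4167; T[3,3] = 0.
  T[0,:] = [+0.0000, +0.3750, +0.3750, -0.7500, +0.1250]
  T[1,:] = [-0.7500, +0.0000, -0.3750, +0.2500, +0.1250]
  T[2,:] = [+0.8333, -0.1667, +0.0000, +0.5000, -0.1667]
  T[3,:] = [-0.1667, -0.5000, +0.4167, +0.0000, +0.5000]
  T[4,:] = [+0.4545, -0.5455, -0.2727, +0.3636, +0.0000]
|λ(T)| sorted: 1.2134, 0.8279, 0.8279, 0.2178, 0.2178.
spectral radius ρ = 1.2134; 1.2134 > 1 ⇒ diverges.

1.2134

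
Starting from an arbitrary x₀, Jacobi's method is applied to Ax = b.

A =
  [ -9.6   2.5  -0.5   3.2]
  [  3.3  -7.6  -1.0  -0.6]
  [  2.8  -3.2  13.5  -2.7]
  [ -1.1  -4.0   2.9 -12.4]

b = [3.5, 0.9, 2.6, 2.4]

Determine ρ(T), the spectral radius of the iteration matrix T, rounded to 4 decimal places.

Let D = diag(-9.6, -7.6, 13.5, -12.4); L, U the strict triangles.
Jacobi: T = -D⁻¹(L+U), T[2,1] = -(-3.2)/(13.5) = +0.2370; T[2,2] = 0.
  T[0,:] = [+0.0000 +0.2604 -0.0521 +0.3333]
  T[1,:] = [+0.4342 +0.0000 -0.1316 -0.0789]
  T[2,:] = [-0.2074 +0.2370 +0.0000 +0.2000]
  T[3,:] = [-0.0887 -0.3226 +0.2339 +0.0000]
|roots of det(T-λI)|: 0.5001, 0.3162, 0.3162, 0.0316.
ρ(T) = max|λ| = 0.5001; 0.5001 < 1, so it converges for any x₀.

0.5001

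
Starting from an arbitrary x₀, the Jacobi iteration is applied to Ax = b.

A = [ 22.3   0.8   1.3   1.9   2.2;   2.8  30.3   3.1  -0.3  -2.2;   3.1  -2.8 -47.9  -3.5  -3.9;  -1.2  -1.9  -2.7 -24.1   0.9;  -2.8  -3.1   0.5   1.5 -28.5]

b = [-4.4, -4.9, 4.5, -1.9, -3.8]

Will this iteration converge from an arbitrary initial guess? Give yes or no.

yes

Diagonal D = diag(22.3, 30.3, -47.9, -24.1, -28.5); L, U strict lower/upper.
Jacobi T = -D⁻¹(L+U): T[1,2] = -(3.1)/(30.3) = -0.1023; T[1,1] = 0.
  T[0,:] = [+0.0000 -0.0359 -0.0583 -0.0852 -0.0987]
  T[1,:] = [-0.0924 +0.0000 -0.1023 +0.0099 +0.0726]
  T[2,:] = [+0.0647 -0.0585 +0.0000 -0.0731 -0.0814]
  T[3,:] = [-0.0498 -0.0788 -0.1120 +0.0000 +0.0373]
  T[4,:] = [-0.0982 -0.1088 +0.0175 +0.0526 +0.0000]
eigenvalue magnitudes: 0.1634, 0.1385, 0.1385, 0.0702, 0.0206.
ρ(T) = max|λ| = 0.1634; 0.1634 < 1, so it converges for any x₀.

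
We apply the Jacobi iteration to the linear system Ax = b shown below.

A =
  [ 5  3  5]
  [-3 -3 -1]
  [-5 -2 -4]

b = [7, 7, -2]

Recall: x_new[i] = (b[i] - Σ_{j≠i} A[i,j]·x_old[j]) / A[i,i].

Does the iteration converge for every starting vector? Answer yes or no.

no

Let D = diag(5, -3, -4); L, U the strict triangles.
T_J = -D⁻¹(L+U): T[0,1] = -(3)/(5) = -0.6000; T[0,0] = 0.
  T[0,:] = [+0.0000  -0.6000  -1.0000]
  T[1,:] = [-1.0000  +0.0000  -0.3333]
  T[2,:] = [-1.2500  -0.5000  +0.0000]
eigenvalue magnitudes: 1.5785, 1.1737, 0.4048.
ρ(T) = max|λ| = 1.5785; 1.5785 > 1: divergent.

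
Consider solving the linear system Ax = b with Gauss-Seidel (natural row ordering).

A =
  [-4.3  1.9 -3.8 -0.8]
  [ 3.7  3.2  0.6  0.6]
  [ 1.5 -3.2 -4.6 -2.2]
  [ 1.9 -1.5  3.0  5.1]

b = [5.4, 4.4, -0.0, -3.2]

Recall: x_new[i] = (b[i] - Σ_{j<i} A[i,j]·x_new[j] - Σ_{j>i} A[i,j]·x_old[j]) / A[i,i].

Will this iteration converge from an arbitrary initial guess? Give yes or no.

yes

Let D = diag(-4.3, 3.2, -4.6, 5.1); L, U the strict triangles.
GS T = -(D+L)⁻¹U: row 0 first, T[0,2] = -(-3.8)/(-4.3) = -0.8837; later rows by forward substitution.
  T[0,:] = [+0.0000  +0.4419  -0.8837  -0.1860]
  T[1,:] = [+0.0000  -0.5109  +0.8343  +0.0276]
  T[2,:] = [+0.0000  +0.4995  -0.8686  -0.5581]
  T[3,:] = [+0.0000  -0.6087  +1.0855  +0.4058]
|λ(T)| sorted: 0.8913, 0.1287, 0.1287, 0.0000.
spectral radius ρ = 0.8913; 0.8913 < 1 ⇒ converges.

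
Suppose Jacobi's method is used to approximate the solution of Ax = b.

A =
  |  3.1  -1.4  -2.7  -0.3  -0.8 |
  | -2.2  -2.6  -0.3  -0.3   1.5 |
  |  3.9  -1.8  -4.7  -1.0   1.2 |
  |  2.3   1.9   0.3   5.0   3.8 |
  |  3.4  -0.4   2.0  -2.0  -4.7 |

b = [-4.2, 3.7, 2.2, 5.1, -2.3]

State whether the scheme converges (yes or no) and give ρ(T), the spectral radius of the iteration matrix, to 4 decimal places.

Write A = D+L+U with D = diag(3.1, -2.6, -4.7, 5, -4.7).
Jacobi: T = -D⁻¹(L+U), T[2,3] = -(-1)/(-4.7) = -0.2128; T[2,2] = 0.
  T[0,:] = [+0.0000, +0.4516, +0.8710, +0.0968, +0.2581]
  T[1,:] = [-0.8462, +0.0000, -0.1154, -0.1154, +0.5769]
  T[2,:] = [+0.8298, -0.3830, +0.0000, -0.2128, +0.2553]
  T[3,:] = [-0.4600, -0.3800, -0.0600, +0.0000, -0.7600]
  T[4,:] = [+0.7234, -0.0851, +0.4255, -0.4255, +0.0000]
moduli |λ_i(T)| = 1.2526, 0.8014, 0.8014, 0.5752, 0.3989.
spectral radius ρ = 1.2526; 1.2526 > 1: divergent.

no, ρ = 1.2526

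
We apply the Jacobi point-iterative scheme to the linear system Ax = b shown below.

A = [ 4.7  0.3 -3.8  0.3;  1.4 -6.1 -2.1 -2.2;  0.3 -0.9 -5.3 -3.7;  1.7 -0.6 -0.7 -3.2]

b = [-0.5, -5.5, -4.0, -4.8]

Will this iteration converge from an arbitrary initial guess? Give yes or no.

Write A = D+L+U with D = diag(4.7, -6.1, -5.3, -3.2).
Jacobi T = -D⁻¹(L+U): T[3,0] = -(1.7)/(-3.2) = +0.5312; T[3,3] = 0.
  T[0,:] = [+0.0000 -0.0638 +0.8085 -0.0638]
  T[1,:] = [+0.2295 +0.0000 -0.3443 -0.3607]
  T[2,:] = [+0.0566 -0.1698 +0.0000 -0.6981]
  T[3,:] = [+0.5312 -0.1875 -0.2188 +0.0000]
moduli |λ_i(T)| = 0.8716, 0.6248, 0.6248, 0.1249.
spectral radius ρ = 0.8716; 0.8716 < 1 ⇒ converges.

yes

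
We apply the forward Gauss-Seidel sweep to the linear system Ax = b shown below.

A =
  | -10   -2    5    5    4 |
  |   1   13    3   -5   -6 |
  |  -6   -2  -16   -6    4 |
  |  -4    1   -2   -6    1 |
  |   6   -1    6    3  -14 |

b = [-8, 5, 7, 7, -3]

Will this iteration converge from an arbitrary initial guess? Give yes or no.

yes

Let D = diag(-10, 13, -16, -6, -14); L, U the strict triangles.
Gauss-Seidel: T = -(D+L)⁻¹U, row 0 first, T[0,2] = -(5)/(-10) = +0.5000; later rows by forward substitution.
  T[0,:] = [+0.0000  -0.2000  +0.5000  +0.5000  +0.4000]
  T[1,:] = [+0.0000  +0.0154  -0.2692  +0.3462  +0.4308]
  T[2,:] = [+0.0000  +0.0731  -0.1538  -0.6058  +0.0462]
  T[3,:] = [+0.0000  +0.1115  -0.3269  -0.0737  -0.0436]
  T[4,:] = [+0.0000  -0.0316  +0.0975  -0.0859  +0.1511]
|roots of det(T-λI)|: 0.5471, 0.3956, 0.1332, 0.0429, 0.0000.
ρ = 0.5471; 0.5471 < 1 ⇒ converges.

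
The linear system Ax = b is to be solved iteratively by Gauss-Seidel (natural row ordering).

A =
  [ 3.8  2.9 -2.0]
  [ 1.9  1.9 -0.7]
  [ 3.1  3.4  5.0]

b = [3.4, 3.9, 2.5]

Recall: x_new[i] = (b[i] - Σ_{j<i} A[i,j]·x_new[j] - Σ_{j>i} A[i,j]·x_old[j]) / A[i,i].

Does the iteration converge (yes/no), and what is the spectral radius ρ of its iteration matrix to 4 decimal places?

yes, ρ = 0.7705

Split A = D + L + U, D = diag(3.8, 1.9, 5).
GS T = -(D+L)⁻¹U: row 0 first, T[0,2] = -(-2)/(3.8) = +0.5263; later rows by forward substitution.
  T[0,:] = [+0.0000 -0.7632 +0.5263]
  T[1,:] = [+0.0000 +0.7632 -0.1579]
  T[2,:] = [+0.0000 -0.0458 -0.2189]
|λ(T)| sorted: 0.7705, 0.2263, 0.0000.
spectral radius ρ = 0.7705; 0.7705 < 1, so it converges for any x₀.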